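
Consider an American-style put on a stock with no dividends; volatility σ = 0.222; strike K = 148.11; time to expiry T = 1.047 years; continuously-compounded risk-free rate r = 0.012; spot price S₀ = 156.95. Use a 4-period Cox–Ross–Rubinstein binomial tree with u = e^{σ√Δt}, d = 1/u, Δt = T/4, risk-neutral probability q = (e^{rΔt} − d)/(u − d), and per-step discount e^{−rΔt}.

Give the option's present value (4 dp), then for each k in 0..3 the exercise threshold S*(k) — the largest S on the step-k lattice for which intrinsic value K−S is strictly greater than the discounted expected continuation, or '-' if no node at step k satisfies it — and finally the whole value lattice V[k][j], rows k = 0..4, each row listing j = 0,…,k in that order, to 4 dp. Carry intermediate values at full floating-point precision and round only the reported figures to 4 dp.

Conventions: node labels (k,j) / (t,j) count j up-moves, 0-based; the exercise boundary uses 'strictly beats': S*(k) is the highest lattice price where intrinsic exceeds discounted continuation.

Δt=0.26175, u=1.12028, d=0.89263, q=0.48546, disc=e^(-rΔt)=0.99686
k=4 terminal: V=max(K-S,0) → 48.4651 23.0529 0.0000 0.0000 0.0000
k=3: j=0 S=111.6302 intr=36.4798 cont=36.0153 V=36.4798[EX]; j=1 S=140.0989 intr=8.0111 cont=11.8246 V=11.8246[hold]; j=2 S=175.8279 intr=0.0000 cont=0.0000 V=0.0000[hold]; j=3 S=220.6688 intr=0.0000 cont=0.0000 V=0.0000[hold]  S*(3)=111.6302
k=2: j=0 S=125.0571 intr=23.0529 cont=24.4339 V=24.4339[hold]; j=1 S=156.9500 intr=0.0000 cont=6.0652 V=6.0652[hold]; j=2 S=196.9765 intr=0.0000 cont=0.0000 V=0.0000[hold]  S*(2)=-
k=1: j=0 S=140.0989 intr=8.0111 cont=15.4681 V=15.4681[hold]; j=1 S=175.8279 intr=0.0000 cont=3.1110 V=3.1110[hold]  S*(1)=-
k=0: j=0 S=156.9500 intr=0.0000 cont=9.4396 V=9.4396[hold]  S*(0)=-

price = 9.4396
boundary = - - - 111.6302
tree:
9.4396
15.4681 3.1110
24.4339 6.0652 0.0000
36.4798 11.8246 0.0000 0.0000
48.4651 23.0529 0.0000 0.0000 0.0000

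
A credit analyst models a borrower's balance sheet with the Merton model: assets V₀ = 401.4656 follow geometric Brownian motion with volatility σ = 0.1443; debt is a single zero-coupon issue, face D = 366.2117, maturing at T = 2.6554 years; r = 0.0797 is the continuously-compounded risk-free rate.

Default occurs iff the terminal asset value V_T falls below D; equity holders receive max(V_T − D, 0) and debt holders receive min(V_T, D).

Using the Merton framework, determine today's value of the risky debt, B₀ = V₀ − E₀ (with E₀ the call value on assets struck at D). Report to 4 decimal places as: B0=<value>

B0=292.6136

Equity is a call on the firm's assets struck at D = 366.2117:
d₁ = [ln(V₀/D) + (r + σ²/2)T] / (σ√T)
   = [ln(401.4656/366.2117) + (0.0797 + 0.5·0.1443²)·2.6554] / (0.1443·√2.6554)
   = [0.091910 + 0.239281] / 0.235143 = 1.408472
d₂ = d₁ − σ√T = 1.408472 − 0.235143 = 1.173329
N(d₁) = 0.920504,  N(d₂) = 0.879668,  e^(−rT) = 0.809260
E₀ = V₀·N(d₁) − D·e^(−rT)·N(d₂)
   = 401.4656·0.920504 − 366.2117·0.809260·0.879668 = 108.852042
B₀ = V₀ − E₀ = 401.4656 − 108.852042 = 292.613558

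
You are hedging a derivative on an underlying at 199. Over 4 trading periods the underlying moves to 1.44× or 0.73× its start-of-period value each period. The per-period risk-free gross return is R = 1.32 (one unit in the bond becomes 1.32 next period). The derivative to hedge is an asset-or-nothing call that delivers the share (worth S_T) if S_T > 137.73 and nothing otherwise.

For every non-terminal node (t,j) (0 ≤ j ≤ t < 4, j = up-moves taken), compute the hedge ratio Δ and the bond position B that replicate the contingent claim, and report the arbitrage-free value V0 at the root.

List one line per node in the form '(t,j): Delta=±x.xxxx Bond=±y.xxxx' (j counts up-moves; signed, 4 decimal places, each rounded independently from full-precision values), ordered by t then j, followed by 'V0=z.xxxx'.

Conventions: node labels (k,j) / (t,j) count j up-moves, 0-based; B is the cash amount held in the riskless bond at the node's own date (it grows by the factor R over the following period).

(0,0): Delta=1.0236 Bond=-5.3034
(1,0): Delta=1.1655 Bond=-27.6130
(1,1): Delta=1.0090 Bond=-2.8081
(2,0): Delta=1.8386 Bond=-107.8286
(2,1): Delta=1.0961 Bond=-21.9312
(2,2): Delta=1.0000 Bond=0.0000
(3,0): Delta=0.0000 Bond=0.0000
(3,1): Delta=2.0282 Bond=-171.2830
(3,2): Delta=1.0000 Bond=0.0000
(3,3): Delta=1.0000 Bond=0.0000
V0=198.3955

Risk-neutral probability p* = (R−d)/(u−d) = (1.32−0.73)/(1.44−0.73) = 0.8310.
Payoffs at expiry: V(4,0)=0.0000, V(4,1)=0.0000, V(4,2)=219.8993, V(4,3)=433.7739, V(4,4)=855.6636
  t=3,j=0: stock 77.4144 → up 111.4767 (V=0.0000), down 56.5125 (V=0.0000). Price 0.0000; hedge Δ=0.0000, bond B=0.0000.
  t=3,j=1: stock 152.7078 → up 219.8993 (V=219.8993), down 111.4767 (V=0.0000). Price 138.4342; hedge Δ=2.0282, bond B=-171.2830.
  t=3,j=2: stock 301.2319 → up 433.7739 (V=433.7739), down 219.8993 (V=219.8993). Price 301.2319; hedge Δ=1.0000, bond B=0.0000.
  t=3,j=3: stock 594.2108 → up 855.6636 (V=855.6636), down 433.7739 (V=433.7739). Price 594.2108; hedge Δ=1.0000, bond B=0.0000.
  t=2,j=0: stock 106.0471 → up 152.7078 (V=138.4342), down 77.4144 (V=0.0000). Price 87.1492; hedge Δ=1.8386, bond B=-107.8286.
  t=2,j=1: stock 209.1888 → up 301.2319 (V=301.2319), down 152.7078 (V=138.4342). Price 207.3612; hedge Δ=1.0961, bond B=-21.9312.
  t=2,j=2: stock 412.6464 → up 594.2108 (V=594.2108), down 301.2319 (V=301.2319). Price 412.6464; hedge Δ=1.0000, bond B=0.0000.
  t=1,j=0: stock 145.2700 → up 209.1888 (V=207.3612), down 106.0471 (V=87.1492). Price 141.6998; hedge Δ=1.1655, bond B=-27.6130.
  t=1,j=1: stock 286.5600 → up 412.6464 (V=412.6464), down 209.1888 (V=207.3612). Price 286.3260; hedge Δ=1.0090, bond B=-2.8081.
  t=0,j=0: stock 199.0000 → up 286.5600 (V=286.3260), down 145.2700 (V=141.6998). Price 198.3955; hedge Δ=1.0236, bond B=-5.3034.
As a check, the time-0 holding Δ(0,0)·S0 + B(0,0) comes to 198.3955 — exactly V0.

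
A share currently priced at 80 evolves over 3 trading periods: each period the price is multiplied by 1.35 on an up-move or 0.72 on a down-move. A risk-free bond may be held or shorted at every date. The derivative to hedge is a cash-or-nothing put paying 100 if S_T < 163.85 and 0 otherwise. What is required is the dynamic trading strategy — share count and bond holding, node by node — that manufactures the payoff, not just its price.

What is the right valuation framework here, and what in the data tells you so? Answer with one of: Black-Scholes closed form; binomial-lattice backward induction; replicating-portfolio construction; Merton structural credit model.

Key observation: a price alone would not answer the question — the per-node share/bond construction on the spot-80, 1.35/0.72 tree is required, and only the replicating-portfolio method yields it.

framework: replicating-portfolio construction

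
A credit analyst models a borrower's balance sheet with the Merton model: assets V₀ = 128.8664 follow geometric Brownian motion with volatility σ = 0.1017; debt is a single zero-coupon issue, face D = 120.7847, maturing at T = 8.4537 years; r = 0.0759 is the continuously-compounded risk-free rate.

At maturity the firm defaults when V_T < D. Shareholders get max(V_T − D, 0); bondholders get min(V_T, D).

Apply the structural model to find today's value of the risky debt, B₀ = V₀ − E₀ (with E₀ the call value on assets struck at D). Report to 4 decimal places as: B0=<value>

B0=63.5102

Work the structural quantities from V₀ = 128.8664 against face 120.7847:
d₁ = [ln(V₀/D) + (r + σ²/2)T] / (σ√T)
   = [ln(128.8664/120.7847) + (0.0759 + 0.5·0.1017²)·8.4537] / (0.1017·√8.4537)
   = [0.064767 + 0.685354] / 0.295695 = 2.536802
d₂ = d₁ − σ√T = 2.536802 − 0.295695 = 2.241106
N(d₁) = 0.994406,  N(d₂) = 0.987490,  e^(−rT) = 0.526431
E₀ = V₀·N(d₁) − D·e^(−rT)·N(d₂)
   = 128.8664·0.994406 − 120.7847·0.526431·0.987490 = 65.356245
B₀ = V₀ − E₀ = 128.8664 − 65.356245 = 63.510155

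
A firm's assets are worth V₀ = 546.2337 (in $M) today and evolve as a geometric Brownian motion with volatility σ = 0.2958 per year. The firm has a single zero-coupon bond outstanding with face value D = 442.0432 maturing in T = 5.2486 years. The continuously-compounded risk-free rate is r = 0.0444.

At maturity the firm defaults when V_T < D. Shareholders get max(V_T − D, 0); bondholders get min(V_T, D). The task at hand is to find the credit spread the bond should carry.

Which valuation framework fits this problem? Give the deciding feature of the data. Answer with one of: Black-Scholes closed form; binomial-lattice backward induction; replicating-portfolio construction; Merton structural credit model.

Key observation: with the firm-asset dynamics (V₀ = 546.2337) and a single zero-coupon liability of face 442.0432 given, debt value, spread, and default probability all derive from the option view of the balance sheet.

framework: Merton structural credit model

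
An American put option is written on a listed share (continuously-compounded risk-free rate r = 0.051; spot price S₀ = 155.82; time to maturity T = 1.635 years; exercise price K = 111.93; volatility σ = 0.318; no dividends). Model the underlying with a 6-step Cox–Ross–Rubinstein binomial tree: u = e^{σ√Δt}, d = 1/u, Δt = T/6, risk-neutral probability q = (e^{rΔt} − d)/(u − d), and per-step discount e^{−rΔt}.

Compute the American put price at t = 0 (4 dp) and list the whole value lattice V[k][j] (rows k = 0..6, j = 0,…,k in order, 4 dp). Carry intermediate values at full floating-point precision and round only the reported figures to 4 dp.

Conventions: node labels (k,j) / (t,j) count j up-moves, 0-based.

Δt=0.27250  u=1.18057  d=0.84705  q=0.50055  discount=0.98620
step 6 (expiry): payoffs max(K−S,0) = 54.3776 31.7160 0.1313 0.0000 0.0000 0.0000 0.0000
k=5: (k=5,j=0): S=67.9449, K−S=43.9851, hold=42.4403 ⇒ V=43.9851 exercise | (k=5,j=1): S=94.6986, K−S=17.2314, hold=15.6866 ⇒ V=17.2314 exercise | (k=5,j=2): S=131.9866, K−S=0.0000, hold=0.0647 ⇒ V=0.0647 continue | (k=5,j=3): S=183.9571, K−S=0.0000, hold=0.0000 ⇒ V=0.0000 continue | (k=5,j=4): S=256.3911, K−S=0.0000, hold=0.0000 ⇒ V=0.0000 continue | (k=5,j=5): S=357.3465, K−S=0.0000, hold=0.0000 ⇒ V=0.0000 continue
k=4: (k=4,j=0): S=80.2140, K−S=31.7160, hold=30.1712 ⇒ V=31.7160 exercise | (k=4,j=1): S=111.7987, K−S=0.1313, hold=8.5193 ⇒ V=8.5193 continue | (k=4,j=2): S=155.8200, K−S=0.0000, hold=0.0319 ⇒ V=0.0319 continue | (k=4,j=3): S=217.1749, K−S=0.0000, hold=0.0000 ⇒ V=0.0000 continue | (k=4,j=4): S=302.6887, K−S=0.0000, hold=0.0000 ⇒ V=0.0000 continue
k=3: (k=3,j=0): S=94.6986, K−S=17.2314, hold=19.8273 ⇒ V=19.8273 continue | (k=3,j=1): S=131.9866, K−S=0.0000, hold=4.2119 ⇒ V=4.2119 continue | (k=3,j=2): S=183.9571, K−S=0.0000, hold=0.0157 ⇒ V=0.0157 continue | (k=3,j=3): S=256.3911, K−S=0.0000, hold=0.0000 ⇒ V=0.0000 continue
k=2: (k=2,j=0): S=111.7987, K−S=0.1313, hold=11.8452 ⇒ V=11.8452 continue | (k=2,j=1): S=155.8200, K−S=0.0000, hold=2.0824 ⇒ V=2.0824 continue | (k=2,j=2): S=217.1749, K−S=0.0000, hold=0.0077 ⇒ V=0.0077 continue
k=1: (k=1,j=0): S=131.9866, K−S=0.0000, hold=6.8624 ⇒ V=6.8624 continue | (k=1,j=1): S=183.9571, K−S=0.0000, hold=1.0295 ⇒ V=1.0295 continue
k=0: (k=0,j=0): S=155.8200, K−S=0.0000, hold=3.8883 ⇒ V=3.8883 continue

price = 3.8883
tree:
3.8883
6.8624 1.0295
11.8452 2.0824 0.0077
19.8273 4.2119 0.0157 0.0000
31.7160 8.5193 0.0319 0.0000 0.0000
43.9851 17.2314 0.0647 0.0000 0.0000 0.0000
54.3776 31.7160 0.1313 0.0000 0.0000 0.0000 0.0000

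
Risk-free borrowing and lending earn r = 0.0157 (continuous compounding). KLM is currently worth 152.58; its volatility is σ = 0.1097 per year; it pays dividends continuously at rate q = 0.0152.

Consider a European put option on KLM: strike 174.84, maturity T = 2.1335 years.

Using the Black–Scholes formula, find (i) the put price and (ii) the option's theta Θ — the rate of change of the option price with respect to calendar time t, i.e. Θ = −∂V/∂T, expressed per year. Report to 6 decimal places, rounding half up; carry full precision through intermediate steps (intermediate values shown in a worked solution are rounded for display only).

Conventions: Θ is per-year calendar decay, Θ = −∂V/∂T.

σ√T = 0.1097·√2.1335 = 0.160233
d₁ = (ln(S/K) + (r−q+σ²/2)T) / (σ√T) = (ln(152.58/174.84) + (0.0157−0.0152+0.1097²/2)·2.1335) / 0.160233 = (-0.136182 + 0.013904) / 0.160233 = -0.763125
d₂ = d₁ − σ√T = -0.763125 − 0.160233 = -0.923358
e^{−rT} = 0.967059
e^{−qT} = 0.968091
N(−d₁) = 0.777306,  N(−d₂) = 0.822090
Put price V = K·e^{−rT}·N(−d₂) − S·e^{−qT}·N(−d₁) = 138.999407 − 114.816840 = 24.182567
φ(d₁) = (1/√(2π))·e^{−d₁²/2} = 0.298162
Θ = −S·e^{−qT}·φ(d₁)·σ/(2√T) − q·S·e^{−qT}·N(−d₁) + r·K·e^{−rT}·N(−d₂) = −1.653851 − 1.745216 + 2.182291 = -1.216776

price = 24.182567
Θ = -1.216776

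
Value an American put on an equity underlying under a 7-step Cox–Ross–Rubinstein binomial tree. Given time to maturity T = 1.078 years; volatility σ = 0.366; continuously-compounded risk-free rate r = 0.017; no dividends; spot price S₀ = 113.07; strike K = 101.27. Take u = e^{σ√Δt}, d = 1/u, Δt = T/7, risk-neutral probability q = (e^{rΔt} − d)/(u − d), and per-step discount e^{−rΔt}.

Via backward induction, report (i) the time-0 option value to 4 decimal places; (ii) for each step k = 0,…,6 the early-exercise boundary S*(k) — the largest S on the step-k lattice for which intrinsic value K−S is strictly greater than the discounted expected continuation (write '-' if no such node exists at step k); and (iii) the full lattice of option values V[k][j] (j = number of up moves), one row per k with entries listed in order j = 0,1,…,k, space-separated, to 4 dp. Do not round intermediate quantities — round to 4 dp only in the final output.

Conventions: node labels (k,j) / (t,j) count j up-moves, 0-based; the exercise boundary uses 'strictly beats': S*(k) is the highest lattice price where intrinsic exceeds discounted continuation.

params: Δt=0.15400 u=1.15446 d=0.86621 q=0.47325 e^(-rΔt)=0.99739
t_7 payoffs: 59.8979 46.1307 27.7821 3.3277 0.0000 0.0000 0.0000 0.0000
t_6: node(6,0) S=47.7622 payoff=53.5078 vs cont=53.2430 → 53.5078 [stop]  node(6,1) S=63.6559 payoff=37.6141 vs cont=37.3493 → 37.6141 [stop]  node(6,2) S=84.8385 payoff=16.4315 vs cont=16.1667 → 16.4315 [stop]  node(6,3) S=113.0700 payoff=0.0000 vs cont=1.7483 → 1.7483 [wait]  node(6,4) S=150.6960 payoff=0.0000 vs cont=0.0000 → 0.0000 [wait]  node(6,5) S=200.8427 payoff=0.0000 vs cont=0.0000 → 0.0000 [wait]  node(6,6) S=267.6767 payoff=0.0000 vs cont=0.0000 → 0.0000 [wait]  ⇒ S*(6)=84.8385
t_5: node(5,0) S=55.1393 payoff=46.1307 vs cont=45.8659 → 46.1307 [stop]  node(5,1) S=73.4879 payoff=27.7821 vs cont=27.5173 → 27.7821 [stop]  node(5,2) S=97.9423 payoff=3.3277 vs cont=9.4579 → 9.4579 [wait]  node(5,3) S=130.5343 payoff=0.0000 vs cont=0.9185 → 0.9185 [wait]  node(5,4) S=173.9718 payoff=0.0000 vs cont=0.0000 → 0.0000 [wait]  node(5,5) S=231.8640 payoff=0.0000 vs cont=0.0000 → 0.0000 [wait]  ⇒ S*(5)=73.4879
t_4: node(4,0) S=63.6559 payoff=37.6141 vs cont=37.3493 → 37.6141 [stop]  node(4,1) S=84.8385 payoff=16.4315 vs cont=19.0602 → 19.0602 [wait]  node(4,2) S=113.0700 payoff=0.0000 vs cont=5.4025 → 5.4025 [wait]  node(4,3) S=150.6960 payoff=0.0000 vs cont=0.4826 → 0.4826 [wait]  node(4,4) S=200.8427 payoff=0.0000 vs cont=0.0000 → 0.0000 [wait]  ⇒ S*(4)=63.6559
t_3: node(3,0) S=73.4879 payoff=27.7821 vs cont=28.7581 → 28.7581 [wait]  node(3,1) S=97.9423 payoff=3.3277 vs cont=12.5638 → 12.5638 [wait]  node(3,2) S=130.5343 payoff=0.0000 vs cont=3.0661 → 3.0661 [wait]  node(3,3) S=173.9718 payoff=0.0000 vs cont=0.2535 → 0.2535 [wait]  ⇒ S*(3)=-
t_2: node(2,0) S=84.8385 payoff=16.4315 vs cont=21.0390 → 21.0390 [wait]  node(2,1) S=113.0700 payoff=0.0000 vs cont=8.0479 → 8.0479 [wait]  node(2,2) S=150.6960 payoff=0.0000 vs cont=1.7305 → 1.7305 [wait]  ⇒ S*(2)=-
t_1: node(1,0) S=97.9423 payoff=3.3277 vs cont=14.8521 → 14.8521 [wait]  node(1,1) S=130.5343 payoff=0.0000 vs cont=5.0450 → 5.0450 [wait]  ⇒ S*(1)=-
t_0: node(0,0) S=113.0700 payoff=0.0000 vs cont=10.1842 → 10.1842 [wait]  ⇒ S*(0)=-

price = 10.1842
boundary = - - - - 63.6559 73.4879 84.8385
tree:
10.1842
14.8521 5.0450
21.0390 8.0479 1.7305
28.7581 12.5638 3.0661 0.2535
37.6141 19.0602 5.4025 0.4826 0.0000
46.1307 27.7821 9.4579 0.9185 0.0000 0.0000
53.5078 37.6141 16.4315 1.7483 0.0000 0.0000 0.0000
59.8979 46.1307 27.7821 3.3277 0.0000 0.0000 0.0000 0.0000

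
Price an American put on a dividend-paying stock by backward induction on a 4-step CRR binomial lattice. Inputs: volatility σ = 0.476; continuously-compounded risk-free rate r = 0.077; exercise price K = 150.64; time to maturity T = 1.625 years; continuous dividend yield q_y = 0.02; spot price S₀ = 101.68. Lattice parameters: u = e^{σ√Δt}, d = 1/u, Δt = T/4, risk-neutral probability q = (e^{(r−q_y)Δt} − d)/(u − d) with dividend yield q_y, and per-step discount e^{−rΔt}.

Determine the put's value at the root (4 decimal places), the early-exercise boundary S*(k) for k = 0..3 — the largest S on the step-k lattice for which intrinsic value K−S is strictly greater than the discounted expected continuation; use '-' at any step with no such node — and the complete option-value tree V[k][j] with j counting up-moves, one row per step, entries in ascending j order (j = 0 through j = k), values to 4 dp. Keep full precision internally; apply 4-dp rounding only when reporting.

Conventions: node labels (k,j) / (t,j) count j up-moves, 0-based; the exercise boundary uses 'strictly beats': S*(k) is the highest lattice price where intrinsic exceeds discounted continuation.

price = 53.8787
boundary = - 75.0713 55.4259 75.0713
tree:
53.8787
75.5687 32.3965
95.2141 50.7828 13.2747
109.7185 75.5687 25.4937 0.0000
120.4273 95.2141 48.9600 0.0000 0.0000

Δt=0.40625, u=1.35444, d=0.73831, q=0.46275, disc=e^(-rΔt)=0.96920
k=4 terminal: V=max(K-S,0) → 120.4273 95.2141 48.9600 0.0000 0.0000
k=3: j=0 S=40.9215 intr=109.7185 cont=105.4104 V=109.7185[EX]; j=1 S=75.0713 intr=75.5687 cont=71.5369 V=75.5687[EX]; j=2 S=137.7200 intr=12.9200 cont=25.4937 V=25.4937[hold]; j=3 S=252.6501 intr=0.0000 cont=0.0000 V=0.0000[hold]  S*(3)=75.0713
k=2: j=0 S=55.4259 intr=95.2141 cont=91.0233 V=95.2141[EX]; j=1 S=101.6800 intr=48.9600 cont=50.7828 V=50.7828[hold]; j=2 S=186.5341 intr=0.0000 cont=13.2747 V=13.2747[hold]  S*(2)=55.4259
k=1: j=0 S=75.0713 intr=75.5687 cont=72.3544 V=75.5687[EX]; j=1 S=137.7200 intr=12.9200 cont=32.3965 V=32.3965[hold]  S*(1)=75.0713
k=0: j=0 S=101.6800 intr=48.9600 cont=53.8787 V=53.8787[hold]  S*(0)=-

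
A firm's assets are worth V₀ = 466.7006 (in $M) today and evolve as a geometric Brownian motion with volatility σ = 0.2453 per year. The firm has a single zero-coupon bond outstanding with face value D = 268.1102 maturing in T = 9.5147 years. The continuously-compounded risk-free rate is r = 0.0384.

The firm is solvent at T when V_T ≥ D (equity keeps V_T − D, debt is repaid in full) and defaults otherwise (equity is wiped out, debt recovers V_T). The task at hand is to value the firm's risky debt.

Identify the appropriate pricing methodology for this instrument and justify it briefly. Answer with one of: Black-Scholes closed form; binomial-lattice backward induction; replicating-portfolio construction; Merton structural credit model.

Key observation: the data describe a firm's assets (V₀ = 466.7006, GBM) and a single zero-coupon debt of face 268.1102, so credit quantities follow from equity-as-call in the structural model.

framework: Merton structural credit model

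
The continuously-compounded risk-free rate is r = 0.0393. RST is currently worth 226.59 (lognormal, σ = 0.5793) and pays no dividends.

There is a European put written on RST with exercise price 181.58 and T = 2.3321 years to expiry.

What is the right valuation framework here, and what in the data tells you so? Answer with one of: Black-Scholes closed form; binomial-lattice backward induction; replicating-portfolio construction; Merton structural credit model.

Key observation: everything needed for the exact continuous-time valuation of the European put on RST (strike 181.58) is given, and no feature rules the closed form out.

framework: Black-Scholes closed form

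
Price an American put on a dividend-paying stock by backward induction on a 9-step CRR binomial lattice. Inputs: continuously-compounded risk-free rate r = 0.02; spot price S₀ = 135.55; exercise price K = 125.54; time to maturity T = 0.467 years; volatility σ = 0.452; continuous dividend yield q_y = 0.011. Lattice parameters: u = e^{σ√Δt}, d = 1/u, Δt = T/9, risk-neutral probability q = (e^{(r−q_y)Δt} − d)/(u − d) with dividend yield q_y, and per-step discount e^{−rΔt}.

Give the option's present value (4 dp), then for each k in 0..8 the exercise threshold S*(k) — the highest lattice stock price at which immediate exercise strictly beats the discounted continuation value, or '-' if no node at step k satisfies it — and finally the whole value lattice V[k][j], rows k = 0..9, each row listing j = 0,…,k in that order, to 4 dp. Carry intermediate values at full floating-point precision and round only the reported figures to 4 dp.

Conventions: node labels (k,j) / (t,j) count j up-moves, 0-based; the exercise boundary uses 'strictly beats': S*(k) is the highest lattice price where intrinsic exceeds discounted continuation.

price = 11.2281
boundary = - - - - - 81.0067 89.7918 99.5296 110.3235
tree:
11.2281
15.7182 6.3205
21.4297 9.4788 2.8652
28.3429 13.8827 4.6621 0.8975
36.2139 19.7588 7.4585 1.6007 0.1271
44.5333 27.1546 11.6781 2.8397 0.2431 0.0000
52.4588 35.7482 17.7743 5.0073 0.4650 0.0000 0.0000
59.6090 44.5333 26.0104 8.7664 0.8892 0.0000 0.0000 0.0000
66.0596 52.4588 35.7482 15.2165 1.7005 0.0000 0.0000 0.0000 0.0000
71.8791 59.6090 44.5333 26.0104 3.2520 0.0000 0.0000 0.0000 0.0000 0.0000

params: Δt=0.05189 u=1.10845 d=0.90216 q=0.47655 e^(-rΔt)=0.99896
t_9 payoffs: 71.8791 59.6090 44.5333 26.0104 3.2520 0.0000 0.0000 0.0000 0.0000 0.0000
t_8: node(8,0) S=59.4804 payoff=66.0596 vs cont=65.9633 → 66.0596 [stop]  node(8,1) S=73.0812 payoff=52.4588 vs cont=52.3703 → 52.4588 [stop]  node(8,2) S=89.7918 payoff=35.7482 vs cont=35.6692 → 35.7482 [stop]  node(8,3) S=110.3235 payoff=15.2165 vs cont=15.1492 → 15.2165 [stop]  node(8,4) S=135.5500 payoff=0.0000 vs cont=1.7005 → 1.7005 [wait]  node(8,5) S=166.5447 payoff=0.0000 vs cont=0.0000 → 0.0000 [wait]  node(8,6) S=204.6267 payoff=0.0000 vs cont=0.0000 → 0.0000 [wait]  node(8,7) S=251.4164 payoff=0.0000 vs cont=0.0000 → 0.0000 [wait]  node(8,8) S=308.9051 payoff=0.0000 vs cont=0.0000 → 0.0000 [wait]  ⇒ S*(8)=110.3235
t_7: node(7,0) S=65.9310 payoff=59.6090 vs cont=59.5164 → 59.6090 [stop]  node(7,1) S=81.0067 payoff=44.5333 vs cont=44.4493 → 44.5333 [stop]  node(7,2) S=99.5296 payoff=26.0104 vs cont=25.9369 → 26.0104 [stop]  node(7,3) S=122.2880 payoff=3.2520 vs cont=8.7664 → 8.7664 [wait]  node(7,4) S=150.2503 payoff=0.0000 vs cont=0.8892 → 0.8892 [wait]  node(7,5) S=184.6063 payoff=0.0000 vs cont=0.0000 → 0.0000 [wait]  node(7,6) S=226.8182 payoff=0.0000 vs cont=0.0000 → 0.0000 [wait]  node(7,7) S=278.6823 payoff=0.0000 vs cont=0.0000 → 0.0000 [wait]  ⇒ S*(7)=99.5296
t_6: node(6,0) S=73.0812 payoff=52.4588 vs cont=52.3703 → 52.4588 [stop]  node(6,1) S=89.7918 payoff=35.7482 vs cont=35.6692 → 35.7482 [stop]  node(6,2) S=110.3235 payoff=15.2165 vs cont=17.7743 → 17.7743 [wait]  node(6,3) S=135.5500 payoff=0.0000 vs cont=5.0073 → 5.0073 [wait]  node(6,4) S=166.5447 payoff=0.0000 vs cont=0.4650 → 0.4650 [wait]  node(6,5) S=204.6267 payoff=0.0000 vs cont=0.0000 → 0.0000 [wait]  node(6,6) S=251.4164 payoff=0.0000 vs cont=0.0000 → 0.0000 [wait]  ⇒ S*(6)=89.7918
t_5: node(5,0) S=81.0067 payoff=44.5333 vs cont=44.4493 → 44.5333 [stop]  node(5,1) S=99.5296 payoff=26.0104 vs cont=27.1546 → 27.1546 [wait]  node(5,2) S=122.2880 payoff=3.2520 vs cont=11.6781 → 11.6781 [wait]  node(5,3) S=150.2503 payoff=0.0000 vs cont=2.8397 → 2.8397 [wait]  node(5,4) S=184.6063 payoff=0.0000 vs cont=0.2431 → 0.2431 [wait]  node(5,5) S=226.8182 payoff=0.0000 vs cont=0.0000 → 0.0000 [wait]  ⇒ S*(5)=81.0067
t_4: node(4,0) S=89.7918 payoff=35.7482 vs cont=36.2139 → 36.2139 [wait]  node(4,1) S=110.3235 payoff=15.2165 vs cont=19.7588 → 19.7588 [wait]  node(4,2) S=135.5500 payoff=0.0000 vs cont=7.4585 → 7.4585 [wait]  node(4,3) S=166.5447 payoff=0.0000 vs cont=1.6007 → 1.6007 [wait]  node(4,4) S=204.6267 payoff=0.0000 vs cont=0.1271 → 0.1271 [wait]  ⇒ S*(4)=-
t_3: node(3,0) S=99.5296 payoff=26.0104 vs cont=28.3429 → 28.3429 [wait]  node(3,1) S=122.2880 payoff=3.2520 vs cont=13.8827 → 13.8827 [wait]  node(3,2) S=150.2503 payoff=0.0000 vs cont=4.6621 → 4.6621 [wait]  node(3,3) S=184.6063 payoff=0.0000 vs cont=0.8975 → 0.8975 [wait]  ⇒ S*(3)=-
t_2: node(2,0) S=110.3235 payoff=15.2165 vs cont=21.4297 → 21.4297 [wait]  node(2,1) S=135.5500 payoff=0.0000 vs cont=9.4788 → 9.4788 [wait]  node(2,2) S=166.5447 payoff=0.0000 vs cont=2.8652 → 2.8652 [wait]  ⇒ S*(2)=-
t_1: node(1,0) S=122.2880 payoff=3.2520 vs cont=15.7182 → 15.7182 [wait]  node(1,1) S=150.2503 payoff=0.0000 vs cont=6.3205 → 6.3205 [wait]  ⇒ S*(1)=-
t_0: node(0,0) S=135.5500 payoff=0.0000 vs cont=11.2281 → 11.2281 [wait]  ⇒ S*(0)=-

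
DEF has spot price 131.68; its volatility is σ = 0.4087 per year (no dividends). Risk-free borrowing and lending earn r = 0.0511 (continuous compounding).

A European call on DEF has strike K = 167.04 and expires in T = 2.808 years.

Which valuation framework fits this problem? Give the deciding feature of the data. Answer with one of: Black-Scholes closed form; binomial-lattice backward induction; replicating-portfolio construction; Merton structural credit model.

framework: Black-Scholes closed form

Key observation: the strike-167.04 call on DEF is European-exercise on a continuously-modelled lognormal underlying, so its value is a single closed-form evaluation.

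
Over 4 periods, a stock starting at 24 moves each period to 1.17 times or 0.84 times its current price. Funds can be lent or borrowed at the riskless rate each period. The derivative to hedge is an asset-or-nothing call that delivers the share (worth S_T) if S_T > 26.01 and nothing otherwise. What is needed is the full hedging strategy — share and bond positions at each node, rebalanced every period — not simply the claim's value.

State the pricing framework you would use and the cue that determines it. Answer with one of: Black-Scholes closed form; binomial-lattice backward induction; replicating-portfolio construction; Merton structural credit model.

framework: replicating-portfolio construction

Key observation: the deliverable is the dynamic trading strategy on the 4-step tree (spot 24, moves 1.17 and 0.84), so the valuation must go through the node-by-node replicating-portfolio solve.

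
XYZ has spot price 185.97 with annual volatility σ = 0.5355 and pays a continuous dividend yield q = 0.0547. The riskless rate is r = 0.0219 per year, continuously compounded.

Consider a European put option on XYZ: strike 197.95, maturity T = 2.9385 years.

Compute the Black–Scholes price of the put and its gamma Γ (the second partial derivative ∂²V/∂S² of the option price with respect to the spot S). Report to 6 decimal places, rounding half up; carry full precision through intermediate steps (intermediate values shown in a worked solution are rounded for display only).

price = 75.311583
Γ = 0.001910

σ√T = 0.5355·√2.9385 = 0.917957
d₁ = (ln(S/K) + (r−q+σ²/2)T) / (σ√T) = (ln(185.97/197.95) + (0.0219−0.0547+0.5355²/2)·2.9385) / 0.917957 = (-0.062429 + 0.324940) / 0.917957 = 0.285973
d₂ = d₁ − σ√T = 0.285973 − 0.917957 = -0.631984
e^{−rT} = 0.937674
e^{−qT} = 0.851517
N(−d₁) = 0.387450,  N(−d₂) = 0.736301
Put price V = K·e^{−rT}·N(−d₂) − S·e^{−qT}·N(−d₁) = 136.666771 − 61.355189 = 75.311583
φ(d₁) = (1/√(2π))·e^{−d₁²/2} = 0.382958
Γ = e^{−qT}·φ(d₁) / (S·σ·√T) = 0.001910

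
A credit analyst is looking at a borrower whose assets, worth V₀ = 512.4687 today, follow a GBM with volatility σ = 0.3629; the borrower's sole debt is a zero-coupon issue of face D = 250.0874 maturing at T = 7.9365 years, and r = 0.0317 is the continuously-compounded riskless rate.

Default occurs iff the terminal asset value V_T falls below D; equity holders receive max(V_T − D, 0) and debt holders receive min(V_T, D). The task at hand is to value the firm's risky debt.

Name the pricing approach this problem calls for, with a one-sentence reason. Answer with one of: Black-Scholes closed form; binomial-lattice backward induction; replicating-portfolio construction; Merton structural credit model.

framework: Merton structural credit model

Key observation: the asked-for credit quantity lives on the firm's capital structure — asset value, asset volatility, debt face 250.0874 — which is the structural model's domain.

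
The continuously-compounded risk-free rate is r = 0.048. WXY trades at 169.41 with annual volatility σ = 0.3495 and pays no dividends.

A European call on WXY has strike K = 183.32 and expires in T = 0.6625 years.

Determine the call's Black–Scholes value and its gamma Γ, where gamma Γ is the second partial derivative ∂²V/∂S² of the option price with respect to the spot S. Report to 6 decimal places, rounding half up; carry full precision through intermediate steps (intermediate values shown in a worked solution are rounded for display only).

σ√T = 0.3495·√0.6625 = 0.284472
d₁ = (ln(S/K) + (r+σ²/2)T) / (σ√T) = (ln(169.41/183.32) + (0.048+0.3495²/2)·0.6625) / 0.284472 = (-0.078911 + 0.072262) / 0.284472 = -0.023374
d₂ = d₁ − σ√T = -0.023374 − 0.284472 = -0.307846
e^{−rT} = 0.968700
N(d₁) = 0.490676,  N(d₂) = 0.379100
Call price V = S·N(d₁) − K·e^{−rT}·N(d₂) = 83.125436 − 67.321339 = 15.804097
φ(d₁) = (1/√(2π))·e^{−d₁²/2} = 0.398833
Γ = φ(d₁) / (S·σ·√T) = 0.008276

price = 15.804097
Γ = 0.008276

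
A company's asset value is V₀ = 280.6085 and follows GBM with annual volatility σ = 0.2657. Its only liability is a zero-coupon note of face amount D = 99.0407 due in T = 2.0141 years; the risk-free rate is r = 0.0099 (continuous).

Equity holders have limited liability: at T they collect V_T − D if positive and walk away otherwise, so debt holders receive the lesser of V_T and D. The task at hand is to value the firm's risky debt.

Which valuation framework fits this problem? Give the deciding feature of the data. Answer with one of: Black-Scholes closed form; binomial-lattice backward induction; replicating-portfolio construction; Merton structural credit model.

framework: Merton structural credit model

Key observation: the data describe a firm's assets (V₀ = 280.6085, GBM) and a single zero-coupon debt of face 99.0407, so credit quantities follow from equity-as-call in the structural model.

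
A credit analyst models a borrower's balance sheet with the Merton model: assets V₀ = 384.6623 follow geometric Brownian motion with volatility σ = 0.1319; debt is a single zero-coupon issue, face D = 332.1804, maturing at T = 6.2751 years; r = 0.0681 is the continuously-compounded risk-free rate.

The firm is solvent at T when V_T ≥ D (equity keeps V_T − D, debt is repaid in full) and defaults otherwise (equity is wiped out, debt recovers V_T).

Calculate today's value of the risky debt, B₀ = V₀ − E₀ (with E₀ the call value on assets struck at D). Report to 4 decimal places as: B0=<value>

B0=215.0875

With assets at 384.6623 and a single debt payment of 332.1804 at 6.2751 years:
d₁ = [ln(V₀/D) + (r + σ²/2)T] / (σ√T)
   = [ln(384.6623/332.1804) + (0.0681 + 0.5·0.1319²)·6.2751] / (0.1319·√6.2751)
   = [0.146688 + 0.481920] / 0.330411 = 1.902500
d₂ = d₁ − σ√T = 1.902500 − 0.330411 = 1.572088
N(d₁) = 0.971447,  N(d₂) = 0.942035,  e^(−rT) = 0.652245
E₀ = V₀·N(d₁) − D·e^(−rT)·N(d₂)
   = 384.6623·0.971447 − 332.1804·0.652245·0.942035 = 169.574796
B₀ = V₀ − E₀ = 384.6623 − 169.574796 = 215.087504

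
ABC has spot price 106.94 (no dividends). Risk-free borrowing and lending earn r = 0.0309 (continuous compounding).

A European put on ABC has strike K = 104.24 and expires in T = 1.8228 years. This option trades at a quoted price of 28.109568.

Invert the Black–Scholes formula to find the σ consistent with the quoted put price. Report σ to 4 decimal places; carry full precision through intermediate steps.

At σ = 0.5969 the Black–Scholes value reproduces the quote:
σ√T = 0.5969·√1.8228 = 0.805881
d₁ = (ln(S/K) + (r+σ²/2)T) / (σ√T) = (ln(106.94/104.24) + (0.0309+0.5969²/2)·1.8228) / 0.805881 = (0.025572 + 0.381047) / 0.805881 = 0.504564
d₂ = d₁ − σ√T = 0.504564 − 0.805881 = -0.301317
e^{−rT} = 0.945232
N(−d₁) = 0.306932,  N(−d₂) = 0.618414
V = K·e^{−rT}·N(−d₂) − S·N(−d₁) = 60.932928 − 32.823359 = 28.109568 (the observed quote) — the price is monotone increasing in volatility, hence this σ is the only solution

sigma = 0.5969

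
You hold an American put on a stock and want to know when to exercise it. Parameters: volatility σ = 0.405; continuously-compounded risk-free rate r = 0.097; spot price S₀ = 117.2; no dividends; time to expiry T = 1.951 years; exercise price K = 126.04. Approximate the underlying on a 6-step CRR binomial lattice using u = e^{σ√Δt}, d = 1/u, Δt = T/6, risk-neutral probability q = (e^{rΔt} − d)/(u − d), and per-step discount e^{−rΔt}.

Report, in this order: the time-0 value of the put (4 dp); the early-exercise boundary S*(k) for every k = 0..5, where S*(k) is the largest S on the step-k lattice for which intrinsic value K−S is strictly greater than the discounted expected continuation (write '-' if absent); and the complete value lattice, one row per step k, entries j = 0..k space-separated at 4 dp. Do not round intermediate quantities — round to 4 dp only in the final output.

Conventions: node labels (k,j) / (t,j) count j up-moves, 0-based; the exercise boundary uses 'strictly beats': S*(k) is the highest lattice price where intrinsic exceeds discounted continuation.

Δt=0.32517, u=1.25979, d=0.79378, q=0.51128, disc=e^(-rΔt)=0.96895
k=6 terminal: V=max(K-S,0) → 96.7217 79.5097 52.1932 8.8400 0.0000 0.0000 0.0000
k=5: j=0 S=36.9350 intr=89.1050 cont=85.1916 V=89.1050[EX]; j=1 S=58.6183 intr=67.4217 cont=63.5082 V=67.4217[EX]; j=2 S=93.0314 intr=33.0086 cont=29.0952 V=33.0086[EX]; j=3 S=147.6473 intr=0.0000 cont=4.1861 V=4.1861[hold]; j=4 S=234.3266 intr=0.0000 cont=0.0000 V=0.0000[hold]; j=5 S=371.8927 intr=0.0000 cont=0.0000 V=0.0000[hold]  S*(5)=93.0314
k=4: j=0 S=46.5303 intr=79.5097 cont=75.5963 V=79.5097[EX]; j=1 S=73.8468 intr=52.1932 cont=48.2798 V=52.1932[EX]; j=2 S=117.2000 intr=8.8400 cont=17.7049 V=17.7049[hold]; j=3 S=186.0046 intr=0.0000 cont=1.9823 V=1.9823[hold]; j=4 S=295.2023 intr=0.0000 cont=0.0000 V=0.0000[hold]  S*(4)=73.8468
k=3: j=0 S=58.6183 intr=67.4217 cont=63.5082 V=67.4217[EX]; j=1 S=93.0314 intr=33.0086 cont=33.4869 V=33.4869[hold]; j=2 S=147.6473 intr=0.0000 cont=9.3661 V=9.3661[hold]; j=3 S=234.3266 intr=0.0000 cont=0.9387 V=0.9387[hold]  S*(3)=58.6183
k=2: j=0 S=73.8468 intr=52.1932 cont=48.5168 V=52.1932[EX]; j=1 S=117.2000 intr=8.8400 cont=20.4975 V=20.4975[hold]; j=2 S=186.0046 intr=0.0000 cont=4.9003 V=4.9003[hold]  S*(2)=73.8468
k=1: j=0 S=93.0314 intr=33.0086 cont=34.8704 V=34.8704[hold]; j=1 S=147.6473 intr=0.0000 cont=12.1341 V=12.1341[hold]  S*(1)=-
k=0: j=0 S=117.2000 intr=8.8400 cont=22.5240 V=22.5240[hold]  S*(0)=-

price = 22.5240
boundary = - - 73.8468 58.6183 73.8468 93.0314
tree:
22.5240
34.8704 12.1341
52.1932 20.4975 4.9003
67.4217 33.4869 9.3661 0.9387
79.5097 52.1932 17.7049 1.9823 0.0000
89.1050 67.4217 33.0086 4.1861 0.0000 0.0000
96.7217 79.5097 52.1932 8.8400 0.0000 0.0000 0.0000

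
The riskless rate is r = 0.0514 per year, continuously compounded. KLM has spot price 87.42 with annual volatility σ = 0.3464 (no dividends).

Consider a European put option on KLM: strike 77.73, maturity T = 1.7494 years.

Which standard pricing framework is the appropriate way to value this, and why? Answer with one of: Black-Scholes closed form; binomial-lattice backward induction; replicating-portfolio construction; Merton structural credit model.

framework: Black-Scholes closed form

Key observation: the strike-77.73 put on KLM is European-exercise on a continuously-modelled lognormal underlying, so its value is a single closed-form evaluation.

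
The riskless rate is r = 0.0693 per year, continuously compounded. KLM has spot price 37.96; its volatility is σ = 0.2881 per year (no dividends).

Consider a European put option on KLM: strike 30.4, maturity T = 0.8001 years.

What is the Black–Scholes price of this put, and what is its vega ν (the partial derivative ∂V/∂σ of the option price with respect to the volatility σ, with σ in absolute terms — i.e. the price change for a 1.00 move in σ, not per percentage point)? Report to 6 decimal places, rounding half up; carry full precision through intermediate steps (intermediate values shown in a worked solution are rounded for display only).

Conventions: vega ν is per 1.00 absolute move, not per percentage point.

price = 0.608084
ν = 6.547458

σ√T = 0.2881·√0.8001 = 0.257701
d₁ = (ln(S/K) + (r+σ²/2)T) / (σ√T) = (ln(37.96/30.4) + (0.0693+0.2881²/2)·0.8001) / 0.257701 = (0.222090 + 0.088652) / 0.257701 = 1.205826
d₂ = d₁ − σ√T = 1.205826 − 0.257701 = 0.948126
e^{−rT} = 0.946062
N(−d₁) = 0.113942,  N(−d₂) = 0.171533
Put price V = K·e^{−rT}·N(−d₂) − S·N(−d₁) = 4.933333 − 4.325249 = 0.608084
φ(d₁) = (1/√(2π))·e^{−d₁²/2} = 0.192830
ν = S·φ(d₁)·√T = 6.547458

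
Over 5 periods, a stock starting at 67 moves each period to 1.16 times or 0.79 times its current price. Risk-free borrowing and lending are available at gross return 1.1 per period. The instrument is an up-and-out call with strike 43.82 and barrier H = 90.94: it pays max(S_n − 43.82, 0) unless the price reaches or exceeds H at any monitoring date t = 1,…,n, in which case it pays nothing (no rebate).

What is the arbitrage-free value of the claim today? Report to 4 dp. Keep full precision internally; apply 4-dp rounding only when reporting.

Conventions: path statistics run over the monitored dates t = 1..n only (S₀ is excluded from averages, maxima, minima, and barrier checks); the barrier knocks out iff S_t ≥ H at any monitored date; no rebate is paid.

price = 1.8655

Under the martingale measure an up-move has probability p* = 0.8378; value the claim as the probability-weighted average of per-path payoffs, discounted 5 periods at R = 1.1.
Enumerate all 2^5 = 32 price paths (U = up ×1.16, D = down ×0.79); each path with k up-moves has probability p*^k·(1−p*)^(5−k).
DDDDD: M=52.9300, payoff=0.0000, prob=0.000112
UDDDD: M=77.7200, payoff=0.0000, prob=0.000579
DUDDD: M=61.3988, payoff=0.0000, prob=0.000579
UUDDD: M=90.1552, payoff=0.6300, prob=0.002993
DDUDD: M=52.9300, payoff=0.0000, prob=0.000579
UDUDD: M=77.7200, payoff=0.6300, prob=0.002993
DUUDD: M=71.2226, payoff=0.6300, prob=0.002993
UUUDD: M=104.5800, payoff=0.0000, prob=0.015466
DDDUD: M=52.9300, payoff=0.0000, prob=0.000579
UDDUD: M=77.7200, payoff=0.6300, prob=0.002993
DUDUD: M=61.3988, payoff=0.6300, prob=0.002993
UUDUD: M=90.1552, payoff=21.4484, prob=0.015466
DDUUD: M=56.2659, payoff=0.6300, prob=0.002993
UDUUD: M=82.6182, payoff=21.4484, prob=0.015466
DUUUD: M=82.6182, payoff=21.4484, prob=0.015466
UUUUD: M=121.3128, payoff=0.0000, prob=0.079908
DDDDU: M=52.9300, payoff=0.0000, prob=0.000579
UDDDU: M=77.7200, payoff=0.6300, prob=0.002993
DUDDU: M=61.3988, payoff=0.6300, prob=0.002993
UUDDU: M=90.1552, payoff=21.4484, prob=0.015466
DDUDU: M=52.9300, payoff=0.6300, prob=0.002993
UDUDU: M=77.7200, payoff=21.4484, prob=0.015466
DUUDU: M=71.2226, payoff=21.4484, prob=0.015466
UUUDU: M=104.5800, payoff=0.0000, prob=0.079908
DDDUU: M=52.9300, payoff=0.6300, prob=0.002993
UDDUU: M=77.7200, payoff=21.4484, prob=0.015466
DUDUU: M=65.2684, payoff=21.4484, prob=0.015466
UUDUU: M=95.8371, payoff=0.0000, prob=0.079908
DDUUU: M=65.2684, payoff=21.4484, prob=0.015466
UDUUU: M=95.8371, payoff=0.0000, prob=0.079908
DUUUU: M=95.8371, payoff=0.0000, prob=0.079908
UUUUU: M=140.7229, payoff=0.0000, prob=0.412857
Price = Σ prob·payoff / R^5 = 3.004354 / 1.610510 = 1.8655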